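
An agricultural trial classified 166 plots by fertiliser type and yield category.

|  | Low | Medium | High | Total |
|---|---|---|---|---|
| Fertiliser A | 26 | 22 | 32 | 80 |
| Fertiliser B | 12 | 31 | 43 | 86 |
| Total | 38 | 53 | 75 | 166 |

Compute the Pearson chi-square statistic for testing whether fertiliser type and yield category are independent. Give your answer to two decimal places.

Grand total N = 166.
Expected counts (row total × column total / N):
  Fertiliser A, Low: 80×38/166 = 18.313
  Fertiliser A, Medium: 80×53/166 = 25.542
  Fertiliser A, High: 80×75/166 = 36.145
  Fertiliser B, Low: 86×38/166 = 19.687
  Fertiliser B, Medium: 86×53/166 = 27.458
  Fertiliser B, High: 86×75/166 = 38.855
Contributions (O − E)²/E:
  (26 − 18.313)²/18.313 = 3.2267
  (22 − 25.542)²/25.542 = 0.4912
  (32 − 36.145)²/36.145 = 0.4753
  (12 − 19.687)²/19.687 = 3.0015
  (31 − 27.458)²/27.458 = 0.4569
  (43 − 38.855)²/38.855 = 0.4422
χ² = 3.2267 + 0.4912 + 0.4753 + 3.0015 + 0.4569 + 0.4422 = 8.09

8.09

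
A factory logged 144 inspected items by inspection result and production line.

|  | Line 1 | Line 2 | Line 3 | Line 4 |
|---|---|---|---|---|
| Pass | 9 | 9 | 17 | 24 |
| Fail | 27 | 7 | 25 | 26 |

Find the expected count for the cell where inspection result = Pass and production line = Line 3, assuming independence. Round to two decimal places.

17.21

Row total (Pass) = 59; column total (Line 3) = 42; grand total N = 144.
Expected count = (row total × column total) / N = 59 × 42 / 144 = 17.21.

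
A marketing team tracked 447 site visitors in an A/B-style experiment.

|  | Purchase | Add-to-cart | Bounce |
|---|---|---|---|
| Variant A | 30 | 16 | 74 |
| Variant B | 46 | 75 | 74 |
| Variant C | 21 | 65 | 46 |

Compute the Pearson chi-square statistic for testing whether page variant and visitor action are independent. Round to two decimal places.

40.23

Row totals: 120, 195, 132. Column totals: 97, 156, 194. Grand total N = 447.
Expected counts (row total × column total / N):
  Variant A, Purchase: 120×97/447 = 26.0403
  Variant A, Add-to-cart: 120×156/447 = 41.8792
  Variant A, Bounce: 120×194/447 = 52.0805
  Variant B, Purchase: 195×97/447 = 42.3154
  Variant B, Add-to-cart: 195×156/447 = 68.0537
  Variant B, Bounce: 195×194/447 = 84.6309
  Variant C, Purchase: 132×97/447 = 28.6443
  Variant C, Add-to-cart: 132×156/447 = 46.0671
  Variant C, Bounce: 132×194/447 = 57.2886
Contributions (O − E)²/E:
  (30 − 26.0403)²/26.0403 = 0.6021
  (16 − 41.8792)²/41.8792 = 15.9920
  (74 − 52.0805)²/52.0805 = 9.2254
  (46 − 42.3154)²/42.3154 = 0.3208
  (75 − 68.0537)²/68.0537 = 0.7090
  (74 − 84.6309)²/84.6309 = 1.3354
  (21 − 28.6443)²/28.6443 = 2.0400
  (65 − 46.0671)²/46.0671 = 7.7811
  (46 − 57.2886)²/57.2886 = 2.2244
χ² = 0.6021 + 15.9920 + 9.2254 + 0.3208 + 0.7090 + 1.3354 + 2.0400 + 7.7811 + 2.2244 = 40.23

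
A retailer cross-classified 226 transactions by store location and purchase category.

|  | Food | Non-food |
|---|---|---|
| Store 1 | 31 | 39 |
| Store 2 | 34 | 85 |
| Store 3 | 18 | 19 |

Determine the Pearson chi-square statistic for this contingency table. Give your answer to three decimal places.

7.390

Row totals: 70, 119, 37. Column totals: 83, 143. Grand total N = 226.
Expected counts (row total × column total / N):
  Store 1, Food: 70×83/226 = 25.70796
  Store 1, Non-food: 70×143/226 = 44.29204
  Store 2, Food: 119×83/226 = 43.70354
  Store 2, Non-food: 119×143/226 = 75.29646
  Store 3, Food: 37×83/226 = 13.58850
  Store 3, Non-food: 37×143/226 = 23.41150
Contributions (O − E)²/E:
  (31 − 25.70796)²/25.70796 = 1.0894
  (39 − 44.29204)²/44.29204 = 0.6323
  (34 − 43.70354)²/43.70354 = 2.1545
  (85 − 75.29646)²/75.29646 = 1.2505
  (18 − 13.58850)²/13.58850 = 1.4322
  (19 − 23.41150)²/23.41150 = 0.8313
χ² = 1.0894 + 0.6323 + 2.1545 + 1.2505 + 1.4322 + 0.8313 = 7.390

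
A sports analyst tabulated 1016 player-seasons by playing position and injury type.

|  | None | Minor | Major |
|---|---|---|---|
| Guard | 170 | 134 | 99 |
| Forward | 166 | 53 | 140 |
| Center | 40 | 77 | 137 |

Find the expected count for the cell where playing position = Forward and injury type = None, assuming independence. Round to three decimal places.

Row total (Forward) = 359; column total (None) = 376; grand total N = 1016.
Expected count = (row total × column total) / N = 359 × 376 / 1016 = 132.858.

132.858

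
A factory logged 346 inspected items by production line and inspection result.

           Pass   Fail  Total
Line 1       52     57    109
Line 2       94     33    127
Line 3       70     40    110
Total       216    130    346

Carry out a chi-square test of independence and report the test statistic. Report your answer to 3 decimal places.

Grand total N = 346.
Expected counts (row total × column total / N):
  Line 1, Pass: 109×216/346 = 68.0462
  Line 1, Fail: 109×130/346 = 40.9538
  Line 2, Pass: 127×216/346 = 79.2832
  Line 2, Fail: 127×130/346 = 47.7168
  Line 3, Pass: 110×216/346 = 68.6705
  Line 3, Fail: 110×130/346 = 41.3295
Contributions (O − E)²/E:
  (52 − 68.0462)²/68.0462 = 3.7839
  (57 − 40.9538)²/40.9538 = 6.2871
  (94 − 79.2832)²/79.2832 = 2.7318
  (33 − 47.7168)²/47.7168 = 4.5390
  (70 − 68.6705)²/68.6705 = 0.0257
  (40 − 41.3295)²/41.3295 = 0.0428
χ² = 3.7839 + 6.2871 + 2.7318 + 4.5390 + 0.0257 + 0.0428 = 17.410

17.410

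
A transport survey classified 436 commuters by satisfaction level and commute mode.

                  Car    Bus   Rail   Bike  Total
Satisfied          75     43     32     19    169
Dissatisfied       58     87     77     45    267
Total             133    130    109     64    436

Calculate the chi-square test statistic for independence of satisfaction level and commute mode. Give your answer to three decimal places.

Grand total N = 436.
Expected counts (row total × column total / N):
  Satisfied, Car: 169×133/436 = 51.5528
  Satisfied, Bus: 169×130/436 = 50.3899
  Satisfied, Rail: 169×109/436 = 42.2500
  Satisfied, Bike: 169×64/436 = 24.8073
  Dissatisfied, Car: 267×133/436 = 81.4472
  Dissatisfied, Bus: 267×130/436 = 79.6101
  Dissatisfied, Rail: 267×109/436 = 66.7500
  Dissatisfied, Bike: 267×64/436 = 39.1927
Contributions (O − E)²/E:
  (75 − 51.5528)²/51.5528 = 10.6642
  (43 − 50.3899)²/50.3899 = 1.0838
  (32 − 42.2500)²/42.2500 = 2.4867
  (19 − 24.8073)²/24.8073 = 1.3595
  (58 − 81.4472)²/81.4472 = 6.7500
  (87 − 79.6101)²/79.6101 = 0.6860
  (77 − 66.7500)²/66.7500 = 1.5740
  (45 − 39.1927)²/39.1927 = 0.8605
χ² = 10.6642 + 1.0838 + 2.4867 + 1.3595 + 6.7500 + 0.6860 + 1.5740 + 0.8605 = 25.465

25.465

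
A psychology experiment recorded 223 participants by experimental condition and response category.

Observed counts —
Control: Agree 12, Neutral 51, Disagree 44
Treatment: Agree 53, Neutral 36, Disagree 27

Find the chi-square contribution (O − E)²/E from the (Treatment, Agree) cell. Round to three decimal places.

Row total (Treatment) = 116; column total (Agree) = 65; N = 223.
Expected count E = 116 × 65 / 223 = 33.81166.
Contribution = (O − E)²/E = (53 − 33.81166)² / 33.81166 = 10.890.

10.890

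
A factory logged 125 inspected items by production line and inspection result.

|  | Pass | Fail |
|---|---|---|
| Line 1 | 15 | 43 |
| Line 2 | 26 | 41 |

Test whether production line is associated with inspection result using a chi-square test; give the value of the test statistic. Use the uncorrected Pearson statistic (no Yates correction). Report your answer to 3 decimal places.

2.363

Row totals: 58, 67. Column totals: 41, 84. Grand total N = 125.
Expected counts (row total × column total / N):
  Line 1, Pass: 58×41/125 = 19.0240
  Line 1, Fail: 58×84/125 = 38.9760
  Line 2, Pass: 67×41/125 = 21.9760
  Line 2, Fail: 67×84/125 = 45.0240
Contributions (O − E)²/E:
  (15 − 19.0240)²/19.0240 = 0.8512
  (43 − 38.9760)²/38.9760 = 0.4154
  (26 − 21.9760)²/21.9760 = 0.7368
  (41 − 45.0240)²/45.0240 = 0.3596
χ² = 0.8512 + 0.4154 + 0.7368 + 0.3596 = 2.363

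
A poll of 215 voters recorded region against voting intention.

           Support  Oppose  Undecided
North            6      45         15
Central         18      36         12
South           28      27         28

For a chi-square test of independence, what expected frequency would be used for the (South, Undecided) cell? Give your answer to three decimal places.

Row total (South) = 83; column total (Undecided) = 55; grand total N = 215.
Expected count = (row total × column total) / N = 83 × 55 / 215 = 21.233.

21.233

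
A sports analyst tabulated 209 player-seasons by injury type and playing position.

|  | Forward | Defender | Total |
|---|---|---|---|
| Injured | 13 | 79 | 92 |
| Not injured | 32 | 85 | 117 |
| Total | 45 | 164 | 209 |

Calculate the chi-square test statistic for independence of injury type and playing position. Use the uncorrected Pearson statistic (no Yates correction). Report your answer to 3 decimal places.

5.328

Grand total N = 209.
Expected counts (row total × column total / N):
  Injured, Forward: 92×45/209 = 19.80861
  Injured, Defender: 92×164/209 = 72.19139
  Not injured, Forward: 117×45/209 = 25.19139
  Not injured, Defender: 117×164/209 = 91.80861
Contributions (O − E)²/E:
  (13 − 19.80861)²/19.80861 = 2.3403
  (79 − 72.19139)²/72.19139 = 0.6421
  (32 − 25.19139)²/25.19139 = 1.8402
  (85 − 91.80861)²/91.80861 = 0.5049
χ² = 2.3403 + 0.6421 + 1.8402 + 0.5049 = 5.328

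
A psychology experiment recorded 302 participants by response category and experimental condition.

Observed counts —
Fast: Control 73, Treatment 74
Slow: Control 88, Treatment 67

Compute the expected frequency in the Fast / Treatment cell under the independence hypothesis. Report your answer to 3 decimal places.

68.632

Row total (Fast) = 147; column total (Treatment) = 141; grand total N = 302.
Expected count = (row total × column total) / N = 147 × 141 / 302 = 68.632.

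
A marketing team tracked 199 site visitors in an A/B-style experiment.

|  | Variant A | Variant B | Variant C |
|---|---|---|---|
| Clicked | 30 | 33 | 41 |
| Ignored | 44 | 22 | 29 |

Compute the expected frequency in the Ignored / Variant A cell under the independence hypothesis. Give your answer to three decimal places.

35.327

Row total (Ignored) = 95; column total (Variant A) = 74; grand total N = 199.
Expected count = (row total × column total) / N = 95 × 74 / 199 = 35.327.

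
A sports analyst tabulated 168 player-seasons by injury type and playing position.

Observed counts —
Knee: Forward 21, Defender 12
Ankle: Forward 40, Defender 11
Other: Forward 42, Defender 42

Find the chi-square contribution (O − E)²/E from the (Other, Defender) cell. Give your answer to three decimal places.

2.777

Row total (Other) = 84; column total (Defender) = 65; N = 168.
Expected count E = 84 × 65 / 168 = 32.50000.
Contribution = (O − E)²/E = (42 − 32.50000)² / 32.50000 = 2.777.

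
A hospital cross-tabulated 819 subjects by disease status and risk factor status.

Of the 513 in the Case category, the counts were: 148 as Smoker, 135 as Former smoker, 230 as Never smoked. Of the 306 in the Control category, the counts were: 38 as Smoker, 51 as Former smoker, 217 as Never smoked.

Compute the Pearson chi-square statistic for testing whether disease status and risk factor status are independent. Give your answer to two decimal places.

Row totals: 513, 306. Column totals: 186, 186, 447. Grand total N = 819.
Expected counts (row total × column total / N):
  Case, Smoker: 513×186/819 = 116.505
  Case, Former smoker: 513×186/819 = 116.505
  Case, Never smoked: 513×447/819 = 279.989
  Control, Smoker: 306×186/819 = 69.495
  Control, Former smoker: 306×186/819 = 69.495
  Control, Never smoked: 306×447/819 = 167.011
Contributions (O − E)²/E:
  (148 − 116.505)²/116.505 = 8.5141
  (135 − 116.505)²/116.505 = 2.9361
  (230 − 279.989)²/279.989 = 8.9250
  (38 − 69.495)²/69.495 = 14.2735
  (51 − 69.495)²/69.495 = 4.9222
  (217 − 167.011)²/167.011 = 14.9625
χ² = 8.5141 + 2.9361 + 8.9250 + 14.2735 + 4.9222 + 14.9625 = 54.53

54.53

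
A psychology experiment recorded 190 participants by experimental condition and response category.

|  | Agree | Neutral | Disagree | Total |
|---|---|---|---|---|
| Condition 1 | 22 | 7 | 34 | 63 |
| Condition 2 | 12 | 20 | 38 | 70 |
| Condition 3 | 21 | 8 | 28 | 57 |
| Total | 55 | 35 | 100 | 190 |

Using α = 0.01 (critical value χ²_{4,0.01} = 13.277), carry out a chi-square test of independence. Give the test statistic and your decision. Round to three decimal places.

11.902; fail to reject H₀

Grand total N = 190.
Expected counts (row total × column total / N):
  Condition 1, Agree: 63×55/190 = 18.23684
  Condition 1, Neutral: 63×35/190 = 11.60526
  Condition 1, Disagree: 63×100/190 = 33.15789
  Condition 2, Agree: 70×55/190 = 20.26316
  Condition 2, Neutral: 70×35/190 = 12.89474
  Condition 2, Disagree: 70×100/190 = 36.84211
  Condition 3, Agree: 57×55/190 = 16.50000
  Condition 3, Neutral: 57×35/190 = 10.50000
  Condition 3, Disagree: 57×100/190 = 30.00000
Contributions (O − E)²/E:
  (22 − 18.23684)²/18.23684 = 0.7765
  (7 − 11.60526)²/11.60526 = 1.8275
  (34 − 33.15789)²/33.15789 = 0.0214
  (12 − 20.26316)²/20.26316 = 3.3697
  (20 − 12.89474)²/12.89474 = 3.9151
  (38 − 36.84211)²/36.84211 = 0.0364
  (21 − 16.50000)²/16.50000 = 1.2273
  (8 − 10.50000)²/10.50000 = 0.5952
  (28 − 30.00000)²/30.00000 = 0.1333
χ² = 0.7765 + 1.8275 + 0.0214 + 3.3697 + 3.9151 + 0.0364 + 1.2273 + 0.5952 + 0.1333 = 11.902
df = (3−1)(3−1) = 4. Since 11.902 < 13.277, fail to reject the null hypothesis of independence at α = 0.01.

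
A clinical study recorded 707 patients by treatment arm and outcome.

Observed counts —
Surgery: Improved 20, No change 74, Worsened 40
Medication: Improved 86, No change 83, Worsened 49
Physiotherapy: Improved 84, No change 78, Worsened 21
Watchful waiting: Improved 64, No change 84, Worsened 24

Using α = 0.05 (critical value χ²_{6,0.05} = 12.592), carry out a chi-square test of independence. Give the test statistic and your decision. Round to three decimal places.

46.053; reject H₀

Row totals: 134, 218, 183, 172. Column totals: 254, 319, 134. Grand total N = 707.
Expected counts (row total × column total / N):
  Surgery, Improved: 134×254/707 = 48.1414
  Surgery, No change: 134×319/707 = 60.4611
  Surgery, Worsened: 134×134/707 = 25.3975
  Medication, Improved: 218×254/707 = 78.3197
  Medication, No change: 218×319/707 = 98.3621
  Medication, Worsened: 218×134/707 = 41.3182
  Physiotherapy, Improved: 183×254/707 = 65.7454
  Physiotherapy, No change: 183×319/707 = 82.5700
  Physiotherapy, Worsened: 183×134/707 = 34.6846
  Watchful waiting, Improved: 172×254/707 = 61.7935
  Watchful waiting, No change: 172×319/707 = 77.6068
  Watchful waiting, Worsened: 172×134/707 = 32.5997
Contributions (O − E)²/E:
  (20 − 48.1414)²/48.1414 = 16.4503
  (74 − 60.4611)²/60.4611 = 3.0317
  (40 − 25.3975)²/25.3975 = 8.3958
  (86 − 78.3197)²/78.3197 = 0.7532
  (83 − 98.3621)²/98.3621 = 2.3992
  (49 − 41.3182)²/41.3182 = 1.4282
  (84 − 65.7454)²/65.7454 = 5.0685
  (78 − 82.5700)²/82.5700 = 0.2529
  (21 − 34.6846)²/34.6846 = 5.3992
  (64 − 61.7935)²/61.7935 = 0.0788
  (84 − 77.6068)²/77.6068 = 0.5267
  (24 − 32.5997)²/32.5997 = 2.2686
χ² = 16.4503 + 3.0317 + 8.3958 + 0.7532 + 2.3992 + 1.4282 + 5.0685 + 0.2529 + 5.3992 + 0.0788 + 0.5267 + 2.2686 = 46.053
df = (4−1)(3−1) = 6. Since 46.053 > 12.592, reject the null hypothesis of independence at α = 0.05.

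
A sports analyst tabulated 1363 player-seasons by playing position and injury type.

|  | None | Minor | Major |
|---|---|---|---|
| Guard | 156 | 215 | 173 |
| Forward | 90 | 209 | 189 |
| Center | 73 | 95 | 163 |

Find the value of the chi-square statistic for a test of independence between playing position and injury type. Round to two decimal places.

Row totals: 544, 488, 331. Column totals: 319, 519, 525. Grand total N = 1363.
Expected counts (row total × column total / N):
  Guard, None: 544×319/1363 = 127.319
  Guard, Minor: 544×519/1363 = 207.143
  Guard, Major: 544×525/1363 = 209.538
  Forward, None: 488×319/1363 = 114.213
  Forward, Minor: 488×519/1363 = 185.820
  Forward, Major: 488×525/1363 = 187.968
  Center, None: 331×319/1363 = 77.468
  Center, Minor: 331×519/1363 = 126.037
  Center, Major: 331×525/1363 = 127.494
Contributions (O − E)²/E:
  (156 − 127.319)²/127.319 = 6.4609
  (215 − 207.143)²/207.143 = 0.2980
  (173 − 209.538)²/209.538 = 6.3713
  (90 − 114.213)²/114.213 = 5.1331
  (209 − 185.820)²/185.820 = 2.8916
  (189 − 187.968)²/187.968 = 0.0057
  (73 − 77.468)²/77.468 = 0.2577
  (95 − 126.037)²/126.037 = 7.6430
  (163 − 127.494)²/127.494 = 9.8881
χ² = 6.4609 + 0.2980 + 6.3713 + 5.1331 + 2.8916 + 0.0057 + 0.2577 + 7.6430 + 9.8881 = 38.95

38.95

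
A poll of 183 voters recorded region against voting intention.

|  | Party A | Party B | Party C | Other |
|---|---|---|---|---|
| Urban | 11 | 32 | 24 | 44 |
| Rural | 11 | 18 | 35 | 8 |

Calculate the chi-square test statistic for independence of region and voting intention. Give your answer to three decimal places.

23.657

Row totals: 111, 72. Column totals: 22, 50, 59, 52. Grand total N = 183.
Expected counts (row total × column total / N):
  Urban, Party A: 111×22/183 = 13.3443
  Urban, Party B: 111×50/183 = 30.3279
  Urban, Party C: 111×59/183 = 35.7869
  Urban, Other: 111×52/183 = 31.5410
  Rural, Party A: 72×22/183 = 8.6557
  Rural, Party B: 72×50/183 = 19.6721
  Rural, Party C: 72×59/183 = 23.2131
  Rural, Other: 72×52/183 = 20.4590
Contributions (O − E)²/E:
  (11 − 13.3443)²/13.3443 = 0.4118
  (32 − 30.3279)²/30.3279 = 0.0922
  (24 − 35.7869)²/35.7869 = 3.8822
  (44 − 31.5410)²/31.5410 = 4.9214
  (11 − 8.6557)²/8.6557 = 0.6349
  (18 − 19.6721)²/19.6721 = 0.1421
  (35 − 23.2131)²/23.2131 = 5.9850
  (8 − 20.4590)²/20.4590 = 7.5872
χ² = 0.4118 + 0.0922 + 3.8822 + 4.9214 + 0.6349 + 0.1421 + 5.9850 + 7.5872 = 23.657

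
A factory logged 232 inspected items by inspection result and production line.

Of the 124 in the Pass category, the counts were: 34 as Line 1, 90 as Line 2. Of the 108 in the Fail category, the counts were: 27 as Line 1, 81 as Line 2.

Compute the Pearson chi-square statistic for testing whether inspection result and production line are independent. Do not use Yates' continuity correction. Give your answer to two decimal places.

0.17

Row totals: 124, 108. Column totals: 61, 171. Grand total N = 232.
Expected counts (row total × column total / N):
  Pass, Line 1: 124×61/232 = 32.603
  Pass, Line 2: 124×171/232 = 91.397
  Fail, Line 1: 108×61/232 = 28.397
  Fail, Line 2: 108×171/232 = 79.603
Contributions (O − E)²/E:
  (34 − 32.603)²/32.603 = 0.0599
  (90 − 91.397)²/91.397 = 0.0214
  (27 − 28.397)²/28.397 = 0.0687
  (81 − 79.603)²/79.603 = 0.0245
χ² = 0.0599 + 0.0214 + 0.0687 + 0.0245 = 0.17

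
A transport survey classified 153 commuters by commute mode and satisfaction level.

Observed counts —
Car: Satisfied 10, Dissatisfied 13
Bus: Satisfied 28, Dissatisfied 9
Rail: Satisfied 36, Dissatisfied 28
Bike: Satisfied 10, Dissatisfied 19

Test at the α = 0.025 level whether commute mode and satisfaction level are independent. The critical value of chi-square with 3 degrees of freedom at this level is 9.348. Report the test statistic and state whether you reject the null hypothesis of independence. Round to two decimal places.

12.59; reject H₀

Row totals: 23, 37, 64, 29. Column totals: 84, 69. Grand total N = 153.
Expected counts (row total × column total / N):
  Car, Satisfied: 23×84/153 = 12.627
  Car, Dissatisfied: 23×69/153 = 10.373
  Bus, Satisfied: 37×84/153 = 20.314
  Bus, Dissatisfied: 37×69/153 = 16.686
  Rail, Satisfied: 64×84/153 = 35.137
  Rail, Dissatisfied: 64×69/153 = 28.863
  Bike, Satisfied: 29×84/153 = 15.922
  Bike, Dissatisfied: 29×69/153 = 13.078
Contributions (O − E)²/E:
  (10 − 12.627)²/12.627 = 0.5465
  (13 − 10.373)²/10.373 = 0.6653
  (28 − 20.314)²/20.314 = 2.9081
  (9 − 16.686)²/16.686 = 3.5404
  (36 − 35.137)²/35.137 = 0.0212
  (28 − 28.863)²/28.863 = 0.0258
  (10 − 15.922)²/15.922 = 2.2026
  (19 − 13.078)²/13.078 = 2.6816
χ² = 0.5465 + 0.6653 + 2.9081 + 3.5404 + 0.0212 + 0.0258 + 2.2026 + 2.6816 = 12.59
df = (4−1)(2−1) = 3. Since 12.59 > 9.348, reject the null hypothesis of independence at α = 0.025.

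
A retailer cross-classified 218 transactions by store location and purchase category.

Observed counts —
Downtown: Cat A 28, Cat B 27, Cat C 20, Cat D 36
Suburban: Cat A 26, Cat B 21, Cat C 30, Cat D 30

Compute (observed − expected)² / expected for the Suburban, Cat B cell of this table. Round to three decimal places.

Row total (Suburban) = 107; column total (Cat B) = 48; N = 218.
Expected count E = 107 × 48 / 218 = 23.5596.
Contribution = (O − E)²/E = (21 − 23.5596)² / 23.5596 = 0.278.

0.278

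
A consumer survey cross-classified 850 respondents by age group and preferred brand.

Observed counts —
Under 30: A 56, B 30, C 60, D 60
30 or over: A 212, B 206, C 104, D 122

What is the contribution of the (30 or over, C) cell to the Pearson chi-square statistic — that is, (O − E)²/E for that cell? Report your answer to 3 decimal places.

Row total (30 or over) = 644; column total (C) = 164; N = 850.
Expected count E = 644 × 164 / 850 = 124.25412.
Contribution = (O − E)²/E = (104 − 124.25412)² / 124.25412 = 3.302.

3.302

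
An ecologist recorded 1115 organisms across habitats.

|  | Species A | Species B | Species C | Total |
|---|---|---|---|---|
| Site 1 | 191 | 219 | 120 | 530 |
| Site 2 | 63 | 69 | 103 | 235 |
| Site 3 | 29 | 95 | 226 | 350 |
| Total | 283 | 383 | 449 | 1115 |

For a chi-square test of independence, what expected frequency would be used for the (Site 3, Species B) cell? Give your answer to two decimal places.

Row total (Site 3) = 350; column total (Species B) = 383; grand total N = 1115.
Expected count = (row total × column total) / N = 350 × 383 / 1115 = 120.22.

120.22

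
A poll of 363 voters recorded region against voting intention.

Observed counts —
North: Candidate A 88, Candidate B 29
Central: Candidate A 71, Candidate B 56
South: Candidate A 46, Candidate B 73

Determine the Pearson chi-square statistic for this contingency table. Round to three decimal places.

32.103

Row totals: 117, 127, 119. Column totals: 205, 158. Grand total N = 363.
Expected counts (row total × column total / N):
  North, Candidate A: 117×205/363 = 66.0744
  North, Candidate B: 117×158/363 = 50.9256
  Central, Candidate A: 127×205/363 = 71.7218
  Central, Candidate B: 127×158/363 = 55.2782
  South, Candidate A: 119×205/363 = 67.2039
  South, Candidate B: 119×158/363 = 51.7961
Contributions (O − E)²/E:
  (88 − 66.0744)²/66.0744 = 7.2756
  (29 − 50.9256)²/50.9256 = 9.4399
  (71 − 71.7218)²/71.7218 = 0.0073
  (56 − 55.2782)²/55.2782 = 0.0094
  (46 − 67.2039)²/67.2039 = 6.6902
  (73 − 51.7961)²/51.7961 = 8.6803
χ² = 7.2756 + 9.4399 + 0.0073 + 0.0094 + 6.6902 + 8.6803 = 32.103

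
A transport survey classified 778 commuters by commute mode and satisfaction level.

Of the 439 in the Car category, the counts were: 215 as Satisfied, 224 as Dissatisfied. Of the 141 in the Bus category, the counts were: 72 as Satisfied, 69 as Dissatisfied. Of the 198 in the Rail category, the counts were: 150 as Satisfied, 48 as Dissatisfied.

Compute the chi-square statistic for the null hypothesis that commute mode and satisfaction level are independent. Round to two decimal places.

Row totals: 439, 141, 198. Column totals: 437, 341. Grand total N = 778.
Expected counts (row total × column total / N):
  Car, Satisfied: 439×437/778 = 246.585
  Car, Dissatisfied: 439×341/778 = 192.415
  Bus, Satisfied: 141×437/778 = 79.199
  Bus, Dissatisfied: 141×341/778 = 61.801
  Rail, Satisfied: 198×437/778 = 111.216
  Rail, Dissatisfied: 198×341/778 = 86.784
Contributions (O − E)²/E:
  (215 − 246.585)²/246.585 = 4.0457
  (224 − 192.415)²/192.415 = 5.1847
  (72 − 79.199)²/79.199 = 0.6544
  (69 − 61.801)²/61.801 = 0.8386
  (150 − 111.216)²/111.216 = 13.5250
  (48 − 86.784)²/86.784 = 17.3327
χ² = 4.0457 + 5.1847 + 0.6544 + 0.8386 + 13.5250 + 17.3327 = 41.58

41.58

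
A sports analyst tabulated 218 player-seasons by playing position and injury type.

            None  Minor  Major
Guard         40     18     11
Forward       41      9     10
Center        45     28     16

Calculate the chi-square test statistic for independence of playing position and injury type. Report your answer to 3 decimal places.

Row totals: 69, 60, 89. Column totals: 126, 55, 37. Grand total N = 218.
Expected counts (row total × column total / N):
  Guard, None: 69×126/218 = 39.8807
  Guard, Minor: 69×55/218 = 17.4083
  Guard, Major: 69×37/218 = 11.7110
  Forward, None: 60×126/218 = 34.6789
  Forward, Minor: 60×55/218 = 15.1376
  Forward, Major: 60×37/218 = 10.1835
  Center, None: 89×126/218 = 51.4404
  Center, Minor: 89×55/218 = 22.4541
  Center, Major: 89×37/218 = 15.1055
Contributions (O − E)²/E:
  (40 − 39.8807)²/39.8807 = 0.0004
  (18 − 17.4083)²/17.4083 = 0.0201
  (11 − 11.7110)²/11.7110 = 0.0432
  (41 − 34.6789)²/34.6789 = 1.1522
  (9 − 15.1376)²/15.1376 = 2.4885
  (10 − 10.1835)²/10.1835 = 0.0033
  (45 − 51.4404)²/51.4404 = 0.8063
  (28 − 22.4541)²/22.4541 = 1.3698
  (16 − 15.1055)²/15.1055 = 0.0530
χ² = 0.0004 + 0.0201 + 0.0432 + 1.1522 + 2.4885 + 0.0033 + 0.8063 + 1.3698 + 0.0530 = 5.937

5.937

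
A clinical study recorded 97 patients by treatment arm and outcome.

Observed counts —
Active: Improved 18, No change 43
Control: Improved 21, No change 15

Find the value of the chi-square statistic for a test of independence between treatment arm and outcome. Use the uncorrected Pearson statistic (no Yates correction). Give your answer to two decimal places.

Row totals: 61, 36. Column totals: 39, 58. Grand total N = 97.
Expected counts (row total × column total / N):
  Active, Improved: 61×39/97 = 24.5258
  Active, No change: 61×58/97 = 36.4742
  Control, Improved: 36×39/97 = 14.4742
  Control, No change: 36×58/97 = 21.5258
Contributions (O − E)²/E:
  (18 − 24.5258)²/24.5258 = 1.7364
  (43 − 36.4742)²/36.4742 = 1.1676
  (21 − 14.4742)²/14.4742 = 2.9422
  (15 − 21.5258)²/21.5258 = 1.9784
χ² = 1.7364 + 1.1676 + 2.9422 + 1.9784 = 7.82

7.82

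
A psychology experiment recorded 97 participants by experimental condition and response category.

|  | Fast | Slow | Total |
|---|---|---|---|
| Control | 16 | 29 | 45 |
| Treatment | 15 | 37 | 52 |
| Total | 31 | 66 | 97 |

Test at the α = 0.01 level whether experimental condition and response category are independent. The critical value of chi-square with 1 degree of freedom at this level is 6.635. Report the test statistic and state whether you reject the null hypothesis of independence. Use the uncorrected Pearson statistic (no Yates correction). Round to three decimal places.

0.499; fail to reject H₀

Grand total N = 97.
Expected counts (row total × column total / N):
  Control, Fast: 45×31/97 = 14.3814
  Control, Slow: 45×66/97 = 30.6186
  Treatment, Fast: 52×31/97 = 16.6186
  Treatment, Slow: 52×66/97 = 35.3814
Contributions (O − E)²/E:
  (16 − 14.3814)²/14.3814 = 0.1822
  (29 − 30.6186)²/30.6186 = 0.0856
  (15 − 16.6186)²/16.6186 = 0.1576
  (37 − 35.3814)²/35.3814 = 0.0740
χ² = 0.1822 + 0.0856 + 0.1576 + 0.0740 = 0.499
df = (2−1)(2−1) = 1. Since 0.499 < 6.635, fail to reject the null hypothesis of independence at α = 0.01.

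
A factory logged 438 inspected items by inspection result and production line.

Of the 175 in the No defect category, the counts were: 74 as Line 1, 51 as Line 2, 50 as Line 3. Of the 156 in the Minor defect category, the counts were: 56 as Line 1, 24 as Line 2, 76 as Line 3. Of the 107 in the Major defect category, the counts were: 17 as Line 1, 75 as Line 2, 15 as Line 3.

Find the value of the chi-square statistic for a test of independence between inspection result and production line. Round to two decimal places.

96.79

Row totals: 175, 156, 107. Column totals: 147, 150, 141. Grand total N = 438.
Expected counts (row total × column total / N):
  No defect, Line 1: 175×147/438 = 58.7329
  No defect, Line 2: 175×150/438 = 59.9315
  No defect, Line 3: 175×141/438 = 56.3356
  Minor defect, Line 1: 156×147/438 = 52.3562
  Minor defect, Line 2: 156×150/438 = 53.4247
  Minor defect, Line 3: 156×141/438 = 50.2192
  Major defect, Line 1: 107×147/438 = 35.9110
  Major defect, Line 2: 107×150/438 = 36.6438
  Major defect, Line 3: 107×141/438 = 34.4452
Contributions (O − E)²/E:
  (74 − 58.7329)²/58.7329 = 3.9685
  (51 − 59.9315)²/59.9315 = 1.3310
  (50 − 56.3356)²/56.3356 = 0.7125
  (56 − 52.3562)²/52.3562 = 0.2536
  (24 − 53.4247)²/53.4247 = 16.2062
  (76 − 50.2192)²/50.2192 = 13.2350
  (17 − 35.9110)²/35.9110 = 9.9587
  (75 − 36.6438)²/36.6438 = 40.1486
  (15 − 34.4452)²/34.4452 = 10.9773
χ² = 3.9685 + 1.3310 + 0.7125 + 0.2536 + 16.2062 + 13.2350 + 9.9587 + 40.1486 + 10.9773 = 96.79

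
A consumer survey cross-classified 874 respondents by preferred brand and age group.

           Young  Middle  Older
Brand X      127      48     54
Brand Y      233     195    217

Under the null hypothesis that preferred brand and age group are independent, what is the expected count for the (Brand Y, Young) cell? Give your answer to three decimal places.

265.675

Row total (Brand Y) = 645; column total (Young) = 360; grand total N = 874.
Expected count = (row total × column total) / N = 645 × 360 / 874 = 265.675.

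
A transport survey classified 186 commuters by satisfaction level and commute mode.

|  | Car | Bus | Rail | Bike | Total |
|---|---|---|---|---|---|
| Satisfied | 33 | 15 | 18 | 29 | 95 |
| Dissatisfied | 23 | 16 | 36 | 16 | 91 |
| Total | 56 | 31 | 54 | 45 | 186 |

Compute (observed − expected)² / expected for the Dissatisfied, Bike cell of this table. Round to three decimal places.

Row total (Dissatisfied) = 91; column total (Bike) = 45; N = 186.
Expected count E = 91 × 45 / 186 = 22.0161.
Contribution = (O − E)²/E = (16 − 22.0161)² / 22.0161 = 1.644.

1.644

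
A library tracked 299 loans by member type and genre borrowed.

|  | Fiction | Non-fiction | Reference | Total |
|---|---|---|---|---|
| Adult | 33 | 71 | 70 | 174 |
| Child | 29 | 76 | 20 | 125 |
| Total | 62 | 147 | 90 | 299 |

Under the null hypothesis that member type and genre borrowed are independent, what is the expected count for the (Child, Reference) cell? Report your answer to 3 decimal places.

37.625

Row total (Child) = 125; column total (Reference) = 90; grand total N = 299.
Expected count = (row total × column total) / N = 125 × 90 / 299 = 37.625.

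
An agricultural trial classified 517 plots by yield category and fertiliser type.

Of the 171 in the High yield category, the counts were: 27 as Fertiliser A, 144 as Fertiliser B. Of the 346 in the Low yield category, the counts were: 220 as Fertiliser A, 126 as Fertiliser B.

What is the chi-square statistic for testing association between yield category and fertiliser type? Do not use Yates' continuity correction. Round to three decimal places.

104.774

Row totals: 171, 346. Column totals: 247, 270. Grand total N = 517.
Expected counts (row total × column total / N):
  High yield, Fertiliser A: 171×247/517 = 81.6963
  High yield, Fertiliser B: 171×270/517 = 89.3037
  Low yield, Fertiliser A: 346×247/517 = 165.3037
  Low yield, Fertiliser B: 346×270/517 = 180.6963
Contributions (O − E)²/E:
  (27 − 81.6963)²/81.6963 = 36.6196
  (144 − 89.3037)²/89.3037 = 33.5001
  (220 − 165.3037)²/165.3037 = 18.0981
  (126 − 180.6963)²/180.6963 = 16.5564
χ² = 36.6196 + 33.5001 + 18.0981 + 16.5564 = 104.774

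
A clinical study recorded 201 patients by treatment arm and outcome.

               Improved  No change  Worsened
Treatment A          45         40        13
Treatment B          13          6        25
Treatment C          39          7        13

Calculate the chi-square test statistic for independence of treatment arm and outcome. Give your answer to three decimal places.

45.435

Row totals: 98, 44, 59. Column totals: 97, 53, 51. Grand total N = 201.
Expected counts (row total × column total / N):
  Treatment A, Improved: 98×97/201 = 47.2935
  Treatment A, No change: 98×53/201 = 25.8408
  Treatment A, Worsened: 98×51/201 = 24.8657
  Treatment B, Improved: 44×97/201 = 21.2338
  Treatment B, No change: 44×53/201 = 11.6020
  Treatment B, Worsened: 44×51/201 = 11.1642
  Treatment C, Improved: 59×97/201 = 28.4726
  Treatment C, No change: 59×53/201 = 15.5572
  Treatment C, Worsened: 59×51/201 = 14.9701
Contributions (O − E)²/E:
  (45 − 47.2935)²/47.2935 = 0.1112
  (40 − 25.8408)²/25.8408 = 7.7584
  (13 − 24.8657)²/24.8657 = 5.6622
  (13 − 21.2338)²/21.2338 = 3.1928
  (6 − 11.6020)²/11.6020 = 2.7049
  (25 − 11.1642)²/11.1642 = 17.1467
  (39 − 28.4726)²/28.4726 = 3.8924
  (7 − 15.5572)²/15.5572 = 4.7069
  (13 − 14.9701)²/14.9701 = 0.2593
χ² = 0.1112 + 7.7584 + 5.6622 + 3.1928 + 2.7049 + 17.1467 + 3.8924 + 4.7069 + 0.2593 = 45.435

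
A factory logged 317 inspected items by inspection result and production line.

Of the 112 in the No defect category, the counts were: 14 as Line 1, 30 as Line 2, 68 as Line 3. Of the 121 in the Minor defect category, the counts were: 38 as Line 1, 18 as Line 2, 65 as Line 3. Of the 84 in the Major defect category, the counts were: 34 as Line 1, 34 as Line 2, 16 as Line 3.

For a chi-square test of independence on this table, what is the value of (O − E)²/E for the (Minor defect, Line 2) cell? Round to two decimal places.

Row total (Minor defect) = 121; column total (Line 2) = 82; N = 317.
Expected count E = 121 × 82 / 317 = 31.300.
Contribution = (O − E)²/E = (18 − 31.300)² / 31.300 = 5.65.

5.65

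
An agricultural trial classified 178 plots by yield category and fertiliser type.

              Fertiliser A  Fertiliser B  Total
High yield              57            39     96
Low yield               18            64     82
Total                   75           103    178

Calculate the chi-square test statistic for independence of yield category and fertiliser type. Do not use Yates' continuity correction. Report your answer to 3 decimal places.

25.404

Grand total N = 178.
Expected counts (row total × column total / N):
  High yield, Fertiliser A: 96×75/178 = 40.4494
  High yield, Fertiliser B: 96×103/178 = 55.5506
  Low yield, Fertiliser A: 82×75/178 = 34.5506
  Low yield, Fertiliser B: 82×103/178 = 47.4494
Contributions (O − E)²/E:
  (57 − 40.4494)²/40.4494 = 6.7720
  (39 − 55.5506)²/55.5506 = 4.9310
  (18 − 34.5506)²/34.5506 = 7.9282
  (64 − 47.4494)²/47.4494 = 5.7729
χ² = 6.7720 + 4.9310 + 7.9282 + 5.7729 = 25.404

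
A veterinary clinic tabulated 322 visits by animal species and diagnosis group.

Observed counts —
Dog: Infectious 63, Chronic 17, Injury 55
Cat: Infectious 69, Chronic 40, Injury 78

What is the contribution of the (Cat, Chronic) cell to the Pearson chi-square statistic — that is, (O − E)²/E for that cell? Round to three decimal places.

Row total (Cat) = 187; column total (Chronic) = 57; N = 322.
Expected count E = 187 × 57 / 322 = 33.1025.
Contribution = (O − E)²/E = (40 − 33.1025)² / 33.1025 = 1.437.

1.437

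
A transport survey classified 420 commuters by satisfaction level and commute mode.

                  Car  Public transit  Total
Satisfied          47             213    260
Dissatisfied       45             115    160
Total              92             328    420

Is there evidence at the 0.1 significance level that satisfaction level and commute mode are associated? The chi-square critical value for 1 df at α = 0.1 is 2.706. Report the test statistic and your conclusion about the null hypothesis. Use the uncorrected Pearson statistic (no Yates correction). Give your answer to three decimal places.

Grand total N = 420.
Expected counts (row total × column total / N):
  Satisfied, Car: 260×92/420 = 56.9524
  Satisfied, Public transit: 260×328/420 = 203.0476
  Dissatisfied, Car: 160×92/420 = 35.0476
  Dissatisfied, Public transit: 160×328/420 = 124.9524
Contributions (O − E)²/E:
  (47 − 56.9524)²/56.9524 = 1.7392
  (213 − 203.0476)²/203.0476 = 0.4878
  (45 − 35.0476)²/35.0476 = 2.8262
  (115 − 124.9524)²/124.9524 = 0.7927
χ² = 1.7392 + 0.4878 + 2.8262 + 0.7927 = 5.846
df = (2−1)(2−1) = 1. Since 5.846 > 2.706, reject the null hypothesis of independence at α = 0.1.

5.846; reject H₀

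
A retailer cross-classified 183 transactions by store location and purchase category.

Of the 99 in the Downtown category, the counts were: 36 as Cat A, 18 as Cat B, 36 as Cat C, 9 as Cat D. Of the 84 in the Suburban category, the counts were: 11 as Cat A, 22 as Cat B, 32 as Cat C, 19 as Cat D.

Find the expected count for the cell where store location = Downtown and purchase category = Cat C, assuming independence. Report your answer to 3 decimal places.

36.787

Row total (Downtown) = 99; column total (Cat C) = 68; grand total N = 183.
Expected count = (row total × column total) / N = 99 × 68 / 183 = 36.787.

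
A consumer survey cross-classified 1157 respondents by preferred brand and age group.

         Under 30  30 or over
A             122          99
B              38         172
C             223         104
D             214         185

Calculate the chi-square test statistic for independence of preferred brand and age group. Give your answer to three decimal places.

Row totals: 221, 210, 327, 399. Column totals: 597, 560. Grand total N = 1157.
Expected counts (row total × column total / N):
  A, Under 30: 221×597/1157 = 114.0337
  A, 30 or over: 221×560/1157 = 106.9663
  B, Under 30: 210×597/1157 = 108.3578
  B, 30 or over: 210×560/1157 = 101.6422
  C, Under 30: 327×597/1157 = 168.7286
  C, 30 or over: 327×560/1157 = 158.2714
  D, Under 30: 399×597/1157 = 205.8799
  D, 30 or over: 399×560/1157 = 193.1201
Contributions (O − E)²/E:
  (122 − 114.0337)²/114.0337 = 0.5565
  (99 − 106.9663)²/106.9663 = 0.5933
  (38 − 108.3578)²/108.3578 = 45.6840
  (172 − 101.6422)²/101.6422 = 48.7024
  (223 − 168.7286)²/168.7286 = 17.4563
  (104 − 158.2714)²/158.2714 = 18.6097
  (214 − 205.8799)²/205.8799 = 0.3203
  (185 − 193.1201)²/193.1201 = 0.3414
χ² = 0.5565 + 0.5933 + 45.6840 + 48.7024 + 17.4563 + 18.6097 + 0.3203 + 0.3414 = 132.264

132.264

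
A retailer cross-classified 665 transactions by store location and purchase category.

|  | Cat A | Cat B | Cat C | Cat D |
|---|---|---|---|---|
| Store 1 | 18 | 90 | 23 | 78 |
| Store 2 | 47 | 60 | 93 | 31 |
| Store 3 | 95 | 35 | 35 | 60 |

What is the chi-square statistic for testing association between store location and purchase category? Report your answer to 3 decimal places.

156.692

Row totals: 209, 231, 225. Column totals: 160, 185, 151, 169. Grand total N = 665.
Expected counts (row total × column total / N):
  Store 1, Cat A: 209×160/665 = 50.2857
  Store 1, Cat B: 209×185/665 = 58.1429
  Store 1, Cat C: 209×151/665 = 47.4571
  Store 1, Cat D: 209×169/665 = 53.1143
  Store 2, Cat A: 231×160/665 = 55.5789
  Store 2, Cat B: 231×185/665 = 64.2632
  Store 2, Cat C: 231×151/665 = 52.4526
  Store 2, Cat D: 231×169/665 = 58.7053
  Store 3, Cat A: 225×160/665 = 54.1353
  Store 3, Cat B: 225×185/665 = 62.5940
  Store 3, Cat C: 225×151/665 = 51.0902
  Store 3, Cat D: 225×169/665 = 57.1805
Contributions (O − E)²/E:
  (18 − 50.2857)²/50.2857 = 20.7289
  (90 − 58.1429)²/58.1429 = 17.4548
  (23 − 47.4571)²/47.4571 = 12.6040
  (78 − 53.1143)²/53.1143 = 11.6597
  (47 − 55.5789)²/55.5789 = 1.3242
  (60 − 64.2632)²/64.2632 = 0.2828
  (93 − 52.4526)²/52.4526 = 31.3443
  (31 − 58.7053)²/58.7053 = 13.0752
  (95 − 54.1353)²/54.1353 = 30.8472
  (35 − 62.5940)²/62.5940 = 12.1646
  (35 − 51.0902)²/51.0902 = 5.0674
  (60 − 57.1805)²/57.1805 = 0.1390
χ² = 20.7289 + 17.4548 + 12.6040 + 11.6597 + 1.3242 + 0.2828 + 31.3443 + 13.0752 + 30.8472 + 12.1646 + 5.0674 + 0.1390 = 156.692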